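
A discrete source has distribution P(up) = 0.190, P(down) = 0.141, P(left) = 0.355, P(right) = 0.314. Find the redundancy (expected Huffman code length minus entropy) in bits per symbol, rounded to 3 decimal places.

Entropy H = −Σ p log₂ p ≈ 1.9089 bits.
Huffman merges: 141/1000+19/100→331/1000; 157/500+331/1000→129/200; 71/200+129/200→1. L = 247/125 ≈ 1.9760.
L − H = 1.9760 − 1.9089 = 0.067 bits.

0.067 bits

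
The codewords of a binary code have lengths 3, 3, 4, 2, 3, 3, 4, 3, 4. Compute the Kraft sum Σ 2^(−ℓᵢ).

1.0625

With common denominator 2^4 = 16: Σ 2^(−ℓᵢ) = 2/16 + 2/16 + 1/16 + 4/16 + 2/16 + 2/16 + 1/16 + 2/16 + 1/16 = 17/16 = 1.0625.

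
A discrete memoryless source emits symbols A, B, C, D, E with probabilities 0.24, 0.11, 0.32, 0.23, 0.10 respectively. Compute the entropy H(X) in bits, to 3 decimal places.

H = −Σ pᵢ log₂ pᵢ.
−0.24·log₂(0.24) = 0.4941
−0.11·log₂(0.11) = 0.3503
−0.32·log₂(0.32) = 0.5260
−0.23·log₂(0.23) = 0.4877
−0.10·log₂(0.10) = 0.3322
Sum ≈ 2.1903 → 2.190 bits.

2.190 bits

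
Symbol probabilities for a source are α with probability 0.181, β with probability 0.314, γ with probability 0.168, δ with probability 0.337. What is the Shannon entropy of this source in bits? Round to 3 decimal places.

1.932 bits

H = −Σ pᵢ log₂ pᵢ.
−0.181·log₂(0.181) = 0.4463
−0.314·log₂(0.314) = 0.5247
−0.168·log₂(0.168) = 0.4323
−0.337·log₂(0.337) = 0.5288
Sum ≈ 1.9322 → 1.932 bits.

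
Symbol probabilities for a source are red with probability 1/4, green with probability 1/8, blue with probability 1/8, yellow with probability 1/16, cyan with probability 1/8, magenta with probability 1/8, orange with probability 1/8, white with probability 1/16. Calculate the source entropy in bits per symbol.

2.875 bits

Each probability is a power of 1/2, so log₂(1/p) is an integer.
H = Σ p·log₂(1/p) = 1/4·2 + 1/8·3 + 1/8·3 + 1/16·4 + 1/8·3 + 1/8·3 + 1/8·3 + 1/16·4 = 2.875 bits.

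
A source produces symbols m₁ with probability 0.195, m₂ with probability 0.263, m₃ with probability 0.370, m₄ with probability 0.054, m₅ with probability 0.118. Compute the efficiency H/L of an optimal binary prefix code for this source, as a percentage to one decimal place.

96.3%

Entropy H = −Σ p log₂ p ≈ 2.0886 bits.
Huffman merges: 27/500+59/500→43/250; 43/250+39/200→367/1000; 263/1000+367/1000→63/100; 37/100+63/100→1. L = 2169/1000 ≈ 2.1690.
Efficiency = H/L = 2.0886/2.1690 = 96.3%.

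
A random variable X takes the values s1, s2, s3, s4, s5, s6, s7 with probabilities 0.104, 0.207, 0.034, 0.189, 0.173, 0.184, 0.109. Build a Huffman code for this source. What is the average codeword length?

Repeatedly combine the two least-probable nodes; the expected code length is the sum of the merged weights.
merge 17/500 + 13/125 → 69/500
merge 109/1000 + 69/500 → 247/1000
merge 173/1000 + 23/125 → 357/1000
merge 189/1000 + 207/1000 → 99/250
merge 247/1000 + 357/1000 → 151/250
merge 99/250 + 151/250 → 1
L = 69/500 + 247/1000 + 357/1000 + 99/250 + 151/250 + 1 = 1371/500 = 2.742 bits/symbol.

2.742 bits/symbol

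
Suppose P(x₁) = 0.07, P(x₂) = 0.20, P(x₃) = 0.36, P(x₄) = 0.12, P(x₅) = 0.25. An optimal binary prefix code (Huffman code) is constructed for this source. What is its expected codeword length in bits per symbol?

2.19 bits/symbol

Repeatedly combine the two least-probable nodes; the expected code length is the sum of the merged weights.
merge 7/100 + 3/25 → 19/100
merge 19/100 + 1/5 → 39/100
merge 1/4 + 9/25 → 61/100
merge 39/100 + 61/100 → 1
L = 19/100 + 39/100 + 61/100 + 1 = 219/100 = 2.19 bits/symbol.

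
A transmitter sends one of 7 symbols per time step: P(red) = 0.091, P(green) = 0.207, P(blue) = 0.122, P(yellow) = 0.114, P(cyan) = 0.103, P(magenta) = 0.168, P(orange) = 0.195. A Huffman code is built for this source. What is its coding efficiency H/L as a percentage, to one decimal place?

98.2%

Entropy H = −Σ p log₂ p ≈ 2.7425 bits.
Huffman merges: 91/1000+103/1000→97/500; 57/500+61/500→59/250; 21/125+97/500→181/500; 39/200+207/1000→201/500; 59/250+181/500→299/500; 201/500+299/500→1. L = 349/125 ≈ 2.7920.
Efficiency = H/L = 2.7425/2.7920 = 98.2%.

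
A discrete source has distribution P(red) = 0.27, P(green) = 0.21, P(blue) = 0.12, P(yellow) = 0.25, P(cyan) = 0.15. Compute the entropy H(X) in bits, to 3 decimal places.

H = −Σ pᵢ log₂ pᵢ.
−0.27·log₂(0.27) = 0.5100
−0.21·log₂(0.21) = 0.4728
−0.12·log₂(0.12) = 0.3671
−0.25·log₂(0.25) = 0.5000
−0.15·log₂(0.15) = 0.4105
Sum ≈ 2.2605 → 2.260 bits.

2.260 bits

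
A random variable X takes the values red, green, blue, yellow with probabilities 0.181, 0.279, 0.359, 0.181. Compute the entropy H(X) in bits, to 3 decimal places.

1.937 bits

H = −Σ pᵢ log₂ pᵢ.
−0.181·log₂(0.181) = 0.4463
−0.279·log₂(0.279) = 0.5138
−0.359·log₂(0.359) = 0.5306
−0.181·log₂(0.181) = 0.4463
Sum ≈ 1.9371 → 1.937 bits.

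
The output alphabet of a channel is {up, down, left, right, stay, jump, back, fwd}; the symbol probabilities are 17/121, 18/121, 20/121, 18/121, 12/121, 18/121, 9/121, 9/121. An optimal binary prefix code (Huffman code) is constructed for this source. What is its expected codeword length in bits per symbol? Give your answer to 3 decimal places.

Repeatedly combine the two least-probable nodes; the expected code length is the sum of the merged weights.
merge 9/121 + 9/121 → 18/121
merge 12/121 + 17/121 → 29/121
merge 18/121 + 18/121 → 36/121
merge 18/121 + 18/121 → 36/121
merge 20/121 + 29/121 → 49/121
merge 36/121 + 36/121 → 72/121
merge 49/121 + 72/121 → 1
L = 18/121 + 29/121 + 36/121 + 36/121 + 49/121 + 72/121 + 1 = 361/121 ≈ 2.983 bits/symbol.

2.983 bits/symbol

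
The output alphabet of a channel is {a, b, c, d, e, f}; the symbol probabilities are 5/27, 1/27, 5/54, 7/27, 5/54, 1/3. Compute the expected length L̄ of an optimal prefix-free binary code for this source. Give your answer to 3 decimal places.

2.352 bits/symbol

Repeatedly combine the two least-probable nodes; the expected code length is the sum of the merged weights.
merge 1/27 + 5/54 → 7/54
merge 5/54 + 7/54 → 2/9
merge 5/27 + 2/9 → 11/27
merge 7/27 + 1/3 → 16/27
merge 11/27 + 16/27 → 1
L = 7/54 + 2/9 + 11/27 + 16/27 + 1 = 127/54 ≈ 2.352 bits/symbol.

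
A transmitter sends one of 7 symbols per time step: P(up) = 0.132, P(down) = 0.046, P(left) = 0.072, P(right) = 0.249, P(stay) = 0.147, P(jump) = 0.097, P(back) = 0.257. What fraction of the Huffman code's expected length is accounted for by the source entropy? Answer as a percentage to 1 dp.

Entropy H = −Σ p log₂ p ≈ 2.5996 bits.
Huffman merges: 23/500+9/125→59/500; 97/1000+59/500→43/200; 33/250+147/1000→279/1000; 43/200+249/1000→58/125; 257/1000+279/1000→67/125; 58/125+67/125→1. L = 653/250 ≈ 2.6120.
Efficiency = H/L = 2.5996/2.6120 = 99.5%.

99.5%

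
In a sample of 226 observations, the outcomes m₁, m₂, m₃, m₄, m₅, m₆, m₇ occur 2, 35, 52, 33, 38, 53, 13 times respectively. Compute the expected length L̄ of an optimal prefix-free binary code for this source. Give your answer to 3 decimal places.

Probabilities are the counts divided by 226.
Repeatedly combine the two least-probable nodes; the expected code length is the sum of the merged weights.
merge 1/113 + 13/226 → 15/226
merge 15/226 + 33/226 → 24/113
merge 35/226 + 19/113 → 73/226
merge 24/113 + 26/113 → 50/113
merge 53/226 + 73/226 → 63/113
merge 50/113 + 63/113 → 1
L = 15/226 + 24/113 + 73/226 + 50/113 + 63/113 + 1 = 294/113 ≈ 2.602 bits/symbol.

2.602 bits/symbol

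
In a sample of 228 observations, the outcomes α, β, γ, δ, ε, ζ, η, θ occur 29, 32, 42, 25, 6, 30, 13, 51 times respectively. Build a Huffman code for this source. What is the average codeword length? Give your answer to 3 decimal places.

2.860 bits/symbol

Probabilities are the counts divided by 228.
Repeatedly combine the two least-probable nodes; the expected code length is the sum of the merged weights.
merge 1/38 + 13/228 → 1/12
merge 1/12 + 25/228 → 11/57
merge 29/228 + 5/38 → 59/228
merge 8/57 + 7/38 → 37/114
merge 11/57 + 17/76 → 5/12
merge 59/228 + 37/114 → 7/12
merge 5/12 + 7/12 → 1
L = 1/12 + 11/57 + 59/228 + 37/114 + 5/12 + 7/12 + 1 = 163/57 ≈ 2.860 bits/symbol.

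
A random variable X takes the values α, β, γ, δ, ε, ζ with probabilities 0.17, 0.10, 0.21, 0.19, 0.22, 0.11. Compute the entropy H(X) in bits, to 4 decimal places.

2.5257 bits

H = −Σ pᵢ log₂ pᵢ.
−0.17·log₂(0.17) = 0.4346
−0.10·log₂(0.10) = 0.3322
−0.21·log₂(0.21) = 0.4728
−0.19·log₂(0.19) = 0.4552
−0.22·log₂(0.22) = 0.4806
−0.11·log₂(0.11) = 0.3503
Sum ≈ 2.5257 → 2.5257 bits.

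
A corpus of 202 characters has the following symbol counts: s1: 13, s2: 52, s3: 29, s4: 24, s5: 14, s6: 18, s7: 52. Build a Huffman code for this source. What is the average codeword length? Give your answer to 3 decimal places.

2.619 bits/symbol

Probabilities are the counts divided by 202.
Repeatedly combine the two least-probable nodes; the expected code length is the sum of the merged weights.
merge 13/202 + 7/101 → 27/202
merge 9/101 + 12/101 → 21/101
merge 27/202 + 29/202 → 28/101
merge 21/101 + 26/101 → 47/101
merge 26/101 + 28/101 → 54/101
merge 47/101 + 54/101 → 1
L = 27/202 + 21/101 + 28/101 + 47/101 + 54/101 + 1 = 529/202 ≈ 2.619 bits/symbol.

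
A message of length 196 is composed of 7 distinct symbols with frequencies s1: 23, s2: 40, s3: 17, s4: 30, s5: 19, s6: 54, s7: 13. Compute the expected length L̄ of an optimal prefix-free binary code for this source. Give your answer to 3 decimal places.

2.673 bits/symbol

Probabilities are the counts divided by 196.
Repeatedly combine the two least-probable nodes; the expected code length is the sum of the merged weights.
merge 13/196 + 17/196 → 15/98
merge 19/196 + 23/196 → 3/14
merge 15/98 + 15/98 → 15/49
merge 10/49 + 3/14 → 41/98
merge 27/98 + 15/49 → 57/98
merge 41/98 + 57/98 → 1
L = 15/98 + 3/14 + 15/49 + 41/98 + 57/98 + 1 = 131/49 ≈ 2.673 bits/symbol.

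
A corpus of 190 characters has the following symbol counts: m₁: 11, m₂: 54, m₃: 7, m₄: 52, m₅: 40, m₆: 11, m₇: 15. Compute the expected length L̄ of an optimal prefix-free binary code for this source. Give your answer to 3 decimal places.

2.463 bits/symbol

Probabilities are the counts divided by 190.
Repeatedly combine the two least-probable nodes; the expected code length is the sum of the merged weights.
merge 7/190 + 11/190 → 9/95
merge 11/190 + 3/38 → 13/95
merge 9/95 + 13/95 → 22/95
merge 4/19 + 22/95 → 42/95
merge 26/95 + 27/95 → 53/95
merge 42/95 + 53/95 → 1
L = 9/95 + 13/95 + 22/95 + 42/95 + 53/95 + 1 = 234/95 ≈ 2.463 bits/symbol.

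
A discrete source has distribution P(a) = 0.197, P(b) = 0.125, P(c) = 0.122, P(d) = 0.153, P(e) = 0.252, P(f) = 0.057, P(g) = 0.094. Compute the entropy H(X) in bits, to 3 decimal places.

H = −Σ pᵢ log₂ pᵢ.
−0.197·log₂(0.197) = 0.4617
−0.125·log₂(0.125) = 0.3750
−0.122·log₂(0.122) = 0.3703
−0.153·log₂(0.153) = 0.4144
−0.252·log₂(0.252) = 0.5011
−0.057·log₂(0.057) = 0.2356
−0.094·log₂(0.094) = 0.3207
Sum ≈ 2.6787 → 2.679 bits.

2.679 bits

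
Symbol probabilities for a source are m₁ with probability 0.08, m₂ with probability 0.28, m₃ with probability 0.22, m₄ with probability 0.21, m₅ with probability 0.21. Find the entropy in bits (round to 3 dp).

2.232 bits

H = −Σ pᵢ log₂ pᵢ.
−0.08·log₂(0.08) = 0.2915
−0.28·log₂(0.28) = 0.5142
−0.22·log₂(0.22) = 0.4806
−0.21·log₂(0.21) = 0.4728
−0.21·log₂(0.21) = 0.4728
Sum ≈ 2.2319 → 2.232 bits.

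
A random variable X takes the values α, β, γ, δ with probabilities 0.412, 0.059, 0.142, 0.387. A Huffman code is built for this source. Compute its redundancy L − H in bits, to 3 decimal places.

0.091 bits

Entropy H = −Σ p log₂ p ≈ 1.6979 bits.
Huffman merges: 59/1000+71/500→201/1000; 201/1000+387/1000→147/250; 103/250+147/250→1. L = 1789/1000 ≈ 1.7890.
L − H = 1.7890 − 1.6979 = 0.091 bits.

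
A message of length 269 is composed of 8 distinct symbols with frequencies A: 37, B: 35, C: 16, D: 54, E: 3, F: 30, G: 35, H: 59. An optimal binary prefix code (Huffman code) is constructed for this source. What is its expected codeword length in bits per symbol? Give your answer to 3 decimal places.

Probabilities are the counts divided by 269.
Repeatedly combine the two least-probable nodes; the expected code length is the sum of the merged weights.
merge 3/269 + 16/269 → 19/269
merge 19/269 + 30/269 → 49/269
merge 35/269 + 35/269 → 70/269
merge 37/269 + 49/269 → 86/269
merge 54/269 + 59/269 → 113/269
merge 70/269 + 86/269 → 156/269
merge 113/269 + 156/269 → 1
L = 19/269 + 49/269 + 70/269 + 86/269 + 113/269 + 156/269 + 1 = 762/269 ≈ 2.833 bits/symbol.

2.833 bits/symbol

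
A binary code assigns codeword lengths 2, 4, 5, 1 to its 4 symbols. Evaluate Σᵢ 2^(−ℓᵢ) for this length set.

0.84375

With common denominator 2^5 = 32: Σ 2^(−ℓᵢ) = 8/32 + 2/32 + 1/32 + 16/32 = 27/32 = 0.84375.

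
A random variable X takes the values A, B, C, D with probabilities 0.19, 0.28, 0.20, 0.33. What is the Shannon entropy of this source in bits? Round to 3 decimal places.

1.962 bits

H = −Σ pᵢ log₂ pᵢ.
−0.19·log₂(0.19) = 0.4552
−0.28·log₂(0.28) = 0.5142
−0.20·log₂(0.20) = 0.4644
−0.33·log₂(0.33) = 0.5278
Sum ≈ 1.9617 → 1.962 bits.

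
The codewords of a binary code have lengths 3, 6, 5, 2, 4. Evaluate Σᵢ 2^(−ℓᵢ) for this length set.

With common denominator 2^6 = 64: Σ 2^(−ℓᵢ) = 8/64 + 1/64 + 2/64 + 16/64 + 4/64 = 31/64 = 0.484375.

0.484375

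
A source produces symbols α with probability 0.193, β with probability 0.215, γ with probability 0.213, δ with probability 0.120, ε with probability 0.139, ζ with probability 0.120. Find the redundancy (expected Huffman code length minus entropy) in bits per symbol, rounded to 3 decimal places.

Entropy H = −Σ p log₂ p ≈ 2.5399 bits.
Huffman merges: 3/25+3/25→6/25; 139/1000+193/1000→83/250; 213/1000+43/200→107/250; 6/25+83/250→143/250; 107/250+143/250→1. L = 643/250 ≈ 2.5720.
L − H = 2.5720 − 2.5399 = 0.032 bits.

0.032 bits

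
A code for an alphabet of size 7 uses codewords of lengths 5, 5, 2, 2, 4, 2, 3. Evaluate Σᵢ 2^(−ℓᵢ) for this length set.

1

With common denominator 2^5 = 32: Σ 2^(−ℓᵢ) = 1/32 + 1/32 + 8/32 + 8/32 + 2/32 + 8/32 + 4/32 = 32/32 = 1.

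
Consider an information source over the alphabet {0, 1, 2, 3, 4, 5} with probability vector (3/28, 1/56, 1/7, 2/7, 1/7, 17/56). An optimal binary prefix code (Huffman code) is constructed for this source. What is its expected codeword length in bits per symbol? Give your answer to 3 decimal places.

Repeatedly combine the two least-probable nodes; the expected code length is the sum of the merged weights.
merge 1/56 + 3/28 → 1/8
merge 1/8 + 1/7 → 15/56
merge 1/7 + 15/56 → 23/56
merge 2/7 + 17/56 → 33/56
merge 23/56 + 33/56 → 1
L = 1/8 + 15/56 + 23/56 + 33/56 + 1 = 67/28 ≈ 2.393 bits/symbol.

2.393 bits/symbol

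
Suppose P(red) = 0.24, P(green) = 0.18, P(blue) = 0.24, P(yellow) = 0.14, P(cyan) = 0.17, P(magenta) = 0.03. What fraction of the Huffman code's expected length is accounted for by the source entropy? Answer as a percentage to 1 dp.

96.3%

Entropy H = −Σ p log₂ p ≈ 2.4170 bits.
Huffman merges: 3/100+7/50→17/100; 17/100+17/100→17/50; 9/50+6/25→21/50; 6/25+17/50→29/50; 21/50+29/50→1. L = 251/100 ≈ 2.5100.
Efficiency = H/L = 2.4170/2.5100 = 96.3%.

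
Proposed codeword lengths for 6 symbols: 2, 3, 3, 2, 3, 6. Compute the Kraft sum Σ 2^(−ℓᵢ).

With common denominator 2^6 = 64: Σ 2^(−ℓᵢ) = 16/64 + 8/64 + 8/64 + 16/64 + 8/64 + 1/64 = 57/64 = 0.890625.

0.890625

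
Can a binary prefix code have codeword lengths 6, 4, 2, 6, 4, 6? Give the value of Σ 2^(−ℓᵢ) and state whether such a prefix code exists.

With common denominator 2^6 = 64: Σ 2^(−ℓᵢ) = 1/64 + 4/64 + 16/64 + 1/64 + 4/64 + 1/64 = 27/64 = 0.421875.
Kraft's inequality requires Σ ≤ 1; here Σ = 0.421875 ≤ 1, so such a prefix code exists.

0.421875; yes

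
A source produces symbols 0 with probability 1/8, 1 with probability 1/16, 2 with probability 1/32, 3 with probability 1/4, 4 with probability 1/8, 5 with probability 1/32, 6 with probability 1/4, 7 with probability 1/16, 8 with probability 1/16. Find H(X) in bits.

Each probability is a power of 1/2, so log₂(1/p) is an integer.
H = Σ p·log₂(1/p) = 1/8·3 + 1/16·4 + 1/32·5 + 1/4·2 + 1/8·3 + 1/32·5 + 1/4·2 + 1/16·4 + 1/16·4 = 2.8125 bits.

2.8125 bits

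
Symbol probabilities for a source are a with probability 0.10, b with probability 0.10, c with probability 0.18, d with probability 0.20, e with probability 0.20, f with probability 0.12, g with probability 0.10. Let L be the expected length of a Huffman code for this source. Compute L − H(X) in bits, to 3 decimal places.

0.062 bits

Entropy H = −Σ p log₂ p ≈ 2.7377 bits.
Huffman merges: 1/10+1/10→1/5; 1/10+3/25→11/50; 9/50+1/5→19/50; 1/5+1/5→2/5; 11/50+19/50→3/5; 2/5+3/5→1. L = 14/5 ≈ 2.8000.
L − H = 2.8000 − 2.7377 = 0.062 bits.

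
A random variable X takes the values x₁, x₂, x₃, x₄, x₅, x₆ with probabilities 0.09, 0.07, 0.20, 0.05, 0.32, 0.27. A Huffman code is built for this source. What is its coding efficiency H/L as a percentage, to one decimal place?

98.6%

Entropy H = −Σ p log₂ p ≈ 2.2977 bits.
Huffman merges: 1/20+7/100→3/25; 9/100+3/25→21/100; 1/5+21/100→41/100; 27/100+8/25→59/100; 41/100+59/100→1. L = 233/100 ≈ 2.3300.
Efficiency = H/L = 2.2977/2.3300 = 98.6%.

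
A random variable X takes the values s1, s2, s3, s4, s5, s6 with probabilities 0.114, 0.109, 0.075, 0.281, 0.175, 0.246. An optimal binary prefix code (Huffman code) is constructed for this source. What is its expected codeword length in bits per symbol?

2.473 bits/symbol

Repeatedly combine the two least-probable nodes; the expected code length is the sum of the merged weights.
merge 3/40 + 109/1000 → 23/125
merge 57/500 + 7/40 → 289/1000
merge 23/125 + 123/500 → 43/100
merge 281/1000 + 289/1000 → 57/100
merge 43/100 + 57/100 → 1
L = 23/125 + 289/1000 + 43/100 + 57/100 + 1 = 2473/1000 = 2.473 bits/symbol.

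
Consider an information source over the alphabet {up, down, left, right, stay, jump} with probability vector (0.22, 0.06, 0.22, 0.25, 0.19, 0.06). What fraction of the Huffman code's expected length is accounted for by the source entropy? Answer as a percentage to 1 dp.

Entropy H = −Σ p log₂ p ≈ 2.4034 bits.
Huffman merges: 3/50+3/50→3/25; 3/25+19/100→31/100; 11/50+11/50→11/25; 1/4+31/100→14/25; 11/25+14/25→1. L = 243/100 ≈ 2.4300.
Efficiency = H/L = 2.4034/2.4300 = 98.9%.

98.9%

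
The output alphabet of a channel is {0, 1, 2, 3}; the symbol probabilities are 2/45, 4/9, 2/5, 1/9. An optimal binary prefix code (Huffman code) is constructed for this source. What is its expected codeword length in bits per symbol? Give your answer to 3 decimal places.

1.711 bits/symbol

Repeatedly combine the two least-probable nodes; the expected code length is the sum of the merged weights.
merge 2/45 + 1/9 → 7/45
merge 7/45 + 2/5 → 5/9
merge 4/9 + 5/9 → 1
L = 7/45 + 5/9 + 1 = 77/45 ≈ 1.711 bits/symbol.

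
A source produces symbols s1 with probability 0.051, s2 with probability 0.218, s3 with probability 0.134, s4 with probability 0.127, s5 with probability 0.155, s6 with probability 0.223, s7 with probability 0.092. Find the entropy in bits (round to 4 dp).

H = −Σ pᵢ log₂ pᵢ.
−0.051·log₂(0.051) = 0.2190
−0.218·log₂(0.218) = 0.4791
−0.134·log₂(0.134) = 0.3886
−0.127·log₂(0.127) = 0.3781
−0.155·log₂(0.155) = 0.4169
−0.223·log₂(0.223) = 0.4828
−0.092·log₂(0.092) = 0.3167
Sum ≈ 2.6810 → 2.6810 bits.

2.6810 bits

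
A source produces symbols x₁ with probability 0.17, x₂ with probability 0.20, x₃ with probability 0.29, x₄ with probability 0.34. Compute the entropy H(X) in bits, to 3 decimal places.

H = −Σ pᵢ log₂ pᵢ.
−0.17·log₂(0.17) = 0.4346
−0.20·log₂(0.20) = 0.4644
−0.29·log₂(0.29) = 0.5179
−0.34·log₂(0.34) = 0.5292
Sum ≈ 1.9461 → 1.946 bits.

1.946 bits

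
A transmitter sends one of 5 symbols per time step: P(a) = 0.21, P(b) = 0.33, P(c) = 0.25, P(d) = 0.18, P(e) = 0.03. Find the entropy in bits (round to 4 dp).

H = −Σ pᵢ log₂ pᵢ.
−0.21·log₂(0.21) = 0.4728
−0.33·log₂(0.33) = 0.5278
−0.25·log₂(0.25) = 0.5000
−0.18·log₂(0.18) = 0.4453
−0.03·log₂(0.03) = 0.1518
Sum ≈ 2.0977 → 2.0977 bits.

2.0977 bits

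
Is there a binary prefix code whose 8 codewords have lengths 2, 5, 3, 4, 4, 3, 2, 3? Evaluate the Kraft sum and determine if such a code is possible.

1.03125; no

With common denominator 2^5 = 32: Σ 2^(−ℓᵢ) = 8/32 + 1/32 + 4/32 + 2/32 + 2/32 + 4/32 + 8/32 + 4/32 = 33/32 = 1.03125.
Kraft's inequality requires Σ ≤ 1; here Σ = 1.03125 > 1, so no such prefix code exists.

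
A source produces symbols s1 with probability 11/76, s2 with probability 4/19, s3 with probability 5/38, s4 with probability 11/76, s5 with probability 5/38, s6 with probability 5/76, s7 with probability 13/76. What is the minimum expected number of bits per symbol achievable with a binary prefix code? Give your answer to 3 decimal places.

Repeatedly combine the two least-probable nodes; the expected code length is the sum of the merged weights.
merge 5/76 + 5/38 → 15/76
merge 5/38 + 11/76 → 21/76
merge 11/76 + 13/76 → 6/19
merge 15/76 + 4/19 → 31/76
merge 21/76 + 6/19 → 45/76
merge 31/76 + 45/76 → 1
L = 15/76 + 21/76 + 6/19 + 31/76 + 45/76 + 1 = 53/19 ≈ 2.789 bits/symbol.

2.789 bits/symbol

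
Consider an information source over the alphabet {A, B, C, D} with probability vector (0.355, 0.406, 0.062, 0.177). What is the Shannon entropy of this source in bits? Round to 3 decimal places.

H = −Σ pᵢ log₂ pᵢ.
−0.355·log₂(0.355) = 0.5304
−0.406·log₂(0.406) = 0.5280
−0.062·log₂(0.062) = 0.2487
−0.177·log₂(0.177) = 0.4422
Sum ≈ 1.7493 → 1.749 bits.

1.749 bits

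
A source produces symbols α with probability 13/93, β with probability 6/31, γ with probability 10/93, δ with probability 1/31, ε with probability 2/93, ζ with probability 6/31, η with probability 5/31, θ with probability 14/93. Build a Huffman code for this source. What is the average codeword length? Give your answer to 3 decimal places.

Repeatedly combine the two least-probable nodes; the expected code length is the sum of the merged weights.
merge 2/93 + 1/31 → 5/93
merge 5/93 + 10/93 → 5/31
merge 13/93 + 14/93 → 9/31
merge 5/31 + 5/31 → 10/31
merge 6/31 + 6/31 → 12/31
merge 9/31 + 10/31 → 19/31
merge 12/31 + 19/31 → 1
L = 5/93 + 5/31 + 9/31 + 10/31 + 12/31 + 19/31 + 1 = 263/93 ≈ 2.828 bits/symbol.

2.828 bits/symbol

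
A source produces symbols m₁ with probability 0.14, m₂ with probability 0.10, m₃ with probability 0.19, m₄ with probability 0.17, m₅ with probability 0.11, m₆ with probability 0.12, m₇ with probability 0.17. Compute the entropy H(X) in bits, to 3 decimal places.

2.771 bits

H = −Σ pᵢ log₂ pᵢ.
−0.14·log₂(0.14) = 0.3971
−0.10·log₂(0.10) = 0.3322
−0.19·log₂(0.19) = 0.4552
−0.17·log₂(0.17) = 0.4346
−0.11·log₂(0.11) = 0.3503
−0.12·log₂(0.12) = 0.3671
−0.17·log₂(0.17) = 0.4346
Sum ≈ 2.7711 → 2.771 bits.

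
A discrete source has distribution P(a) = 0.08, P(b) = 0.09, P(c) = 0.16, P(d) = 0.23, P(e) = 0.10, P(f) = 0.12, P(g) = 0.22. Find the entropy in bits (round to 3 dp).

2.695 bits

H = −Σ pᵢ log₂ pᵢ.
−0.08·log₂(0.08) = 0.2915
−0.09·log₂(0.09) = 0.3127
−0.16·log₂(0.16) = 0.4230
−0.23·log₂(0.23) = 0.4877
−0.10·log₂(0.10) = 0.3322
−0.12·log₂(0.12) = 0.3671
−0.22·log₂(0.22) = 0.4806
Sum ≈ 2.6947 → 2.695 bits.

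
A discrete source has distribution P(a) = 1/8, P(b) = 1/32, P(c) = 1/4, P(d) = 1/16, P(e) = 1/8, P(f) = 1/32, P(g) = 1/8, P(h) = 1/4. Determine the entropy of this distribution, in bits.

Each probability is a power of 1/2, so log₂(1/p) is an integer.
H = Σ p·log₂(1/p) = 1/8·3 + 1/32·5 + 1/4·2 + 1/16·4 + 1/8·3 + 1/32·5 + 1/8·3 + 1/4·2 = 2.6875 bits.

2.6875 bits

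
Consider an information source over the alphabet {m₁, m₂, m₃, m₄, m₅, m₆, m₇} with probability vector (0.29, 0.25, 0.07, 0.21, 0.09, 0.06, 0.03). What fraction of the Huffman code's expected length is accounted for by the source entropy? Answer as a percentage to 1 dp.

Entropy H = −Σ p log₂ p ≈ 2.4672 bits.
Huffman merges: 3/100+3/50→9/100; 7/100+9/100→4/25; 9/100+4/25→1/4; 21/100+1/4→23/50; 1/4+29/100→27/50; 23/50+27/50→1. L = 5/2 ≈ 2.5000.
Efficiency = H/L = 2.4672/2.5000 = 98.7%.

98.7%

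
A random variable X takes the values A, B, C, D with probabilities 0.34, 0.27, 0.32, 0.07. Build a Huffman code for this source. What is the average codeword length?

2 bits/symbol

Repeatedly combine the two least-probable nodes; the expected code length is the sum of the merged weights.
merge 7/100 + 27/100 → 17/50
merge 8/25 + 17/50 → 33/50
merge 17/50 + 33/50 → 1
L = 17/50 + 33/50 + 1 = 2 bits/symbol.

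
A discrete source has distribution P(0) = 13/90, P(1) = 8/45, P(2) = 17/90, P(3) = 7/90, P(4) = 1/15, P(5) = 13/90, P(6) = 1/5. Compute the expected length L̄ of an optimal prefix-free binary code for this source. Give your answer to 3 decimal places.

Repeatedly combine the two least-probable nodes; the expected code length is the sum of the merged weights.
merge 1/15 + 7/90 → 13/90
merge 13/90 + 13/90 → 13/45
merge 13/90 + 8/45 → 29/90
merge 17/90 + 1/5 → 7/18
merge 13/45 + 29/90 → 11/18
merge 7/18 + 11/18 → 1
L = 13/90 + 13/45 + 29/90 + 7/18 + 11/18 + 1 = 124/45 ≈ 2.756 bits/symbol.

2.756 bits/symbol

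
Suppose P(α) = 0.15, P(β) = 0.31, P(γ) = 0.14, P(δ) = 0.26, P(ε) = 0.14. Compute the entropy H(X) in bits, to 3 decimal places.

H = −Σ pᵢ log₂ pᵢ.
−0.15·log₂(0.15) = 0.4105
−0.31·log₂(0.31) = 0.5238
−0.14·log₂(0.14) = 0.3971
−0.26·log₂(0.26) = 0.5053
−0.14·log₂(0.14) = 0.3971
Sum ≈ 2.2338 → 2.234 bits.

2.234 bits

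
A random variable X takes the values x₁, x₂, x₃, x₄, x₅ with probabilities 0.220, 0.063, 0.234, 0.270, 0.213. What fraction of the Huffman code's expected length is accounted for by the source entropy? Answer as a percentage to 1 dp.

Entropy H = −Σ p log₂ p ≈ 2.2074 bits.
Huffman merges: 63/1000+213/1000→69/250; 11/50+117/500→227/500; 27/100+69/250→273/500; 227/500+273/500→1. L = 569/250 ≈ 2.2760.
Efficiency = H/L = 2.2074/2.2760 = 97.0%.

97.0%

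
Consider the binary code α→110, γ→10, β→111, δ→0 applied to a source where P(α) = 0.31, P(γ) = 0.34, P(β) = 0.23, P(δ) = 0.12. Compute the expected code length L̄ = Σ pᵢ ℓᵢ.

L̄ = Σ pᵢ·ℓᵢ = 0.31·3 + 0.34·2 + 0.23·3 + 0.12·1 = 2.42 bits/symbol.

2.42 bits/symbol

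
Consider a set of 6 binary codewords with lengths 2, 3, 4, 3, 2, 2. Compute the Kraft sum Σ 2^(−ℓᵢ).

With common denominator 2^4 = 16: Σ 2^(−ℓᵢ) = 4/16 + 2/16 + 1/16 + 2/16 + 4/16 + 4/16 = 17/16 = 1.0625.

1.0625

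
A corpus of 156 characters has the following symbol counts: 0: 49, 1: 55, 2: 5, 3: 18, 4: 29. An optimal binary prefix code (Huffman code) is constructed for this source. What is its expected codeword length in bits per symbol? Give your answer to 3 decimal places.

2.128 bits/symbol

Probabilities are the counts divided by 156.
Repeatedly combine the two least-probable nodes; the expected code length is the sum of the merged weights.
merge 5/156 + 3/26 → 23/156
merge 23/156 + 29/156 → 1/3
merge 49/156 + 1/3 → 101/156
merge 55/156 + 101/156 → 1
L = 23/156 + 1/3 + 101/156 + 1 = 83/39 ≈ 2.128 bits/symbol.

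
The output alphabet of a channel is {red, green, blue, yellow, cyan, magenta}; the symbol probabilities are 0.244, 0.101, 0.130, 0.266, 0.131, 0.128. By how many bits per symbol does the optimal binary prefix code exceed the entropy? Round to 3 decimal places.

0.005 bits

Entropy H = −Σ p log₂ p ≈ 2.4852 bits.
Huffman merges: 101/1000+16/125→229/1000; 13/100+131/1000→261/1000; 229/1000+61/250→473/1000; 261/1000+133/500→527/1000; 473/1000+527/1000→1. L = 249/100 ≈ 2.4900.
L − H = 2.4900 − 2.4852 = 0.005 bits.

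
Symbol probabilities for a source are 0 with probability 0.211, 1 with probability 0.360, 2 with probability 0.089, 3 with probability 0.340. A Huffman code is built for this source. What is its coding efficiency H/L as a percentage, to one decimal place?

Entropy H = −Σ p log₂ p ≈ 1.8440 bits.
Huffman merges: 89/1000+211/1000→3/10; 3/10+17/50→16/25; 9/25+16/25→1. L = 97/50 ≈ 1.9400.
Efficiency = H/L = 1.8440/1.9400 = 95.1%.

95.1%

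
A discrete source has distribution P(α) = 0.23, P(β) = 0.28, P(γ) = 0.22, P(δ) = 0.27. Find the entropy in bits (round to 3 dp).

H = −Σ pᵢ log₂ pᵢ.
−0.23·log₂(0.23) = 0.4877
−0.28·log₂(0.28) = 0.5142
−0.22·log₂(0.22) = 0.4806
−0.27·log₂(0.27) = 0.5100
Sum ≈ 1.9925 → 1.992 bits.

1.992 bits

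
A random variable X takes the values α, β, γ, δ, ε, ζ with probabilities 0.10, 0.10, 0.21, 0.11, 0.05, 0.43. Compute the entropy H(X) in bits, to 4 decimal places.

2.2272 bits

H = −Σ pᵢ log₂ pᵢ.
−0.10·log₂(0.10) = 0.3322
−0.10·log₂(0.10) = 0.3322
−0.21·log₂(0.21) = 0.4728
−0.11·log₂(0.11) = 0.3503
−0.05·log₂(0.05) = 0.2161
−0.43·log₂(0.43) = 0.5236
Sum ≈ 2.2272 → 2.2272 bits.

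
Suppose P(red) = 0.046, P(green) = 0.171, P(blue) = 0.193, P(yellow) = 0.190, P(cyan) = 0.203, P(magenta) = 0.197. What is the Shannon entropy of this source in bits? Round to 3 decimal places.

H = −Σ pᵢ log₂ pᵢ.
−0.046·log₂(0.046) = 0.2043
−0.171·log₂(0.171) = 0.4357
−0.193·log₂(0.193) = 0.4581
−0.190·log₂(0.190) = 0.4552
−0.203·log₂(0.203) = 0.4670
−0.197·log₂(0.197) = 0.4617
Sum ≈ 2.4820 → 2.482 bits.

2.482 bits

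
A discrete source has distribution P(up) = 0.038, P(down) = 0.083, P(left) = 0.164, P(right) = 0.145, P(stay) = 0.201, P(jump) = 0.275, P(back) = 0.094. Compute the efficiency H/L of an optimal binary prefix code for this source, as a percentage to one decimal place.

Entropy H = −Σ p log₂ p ≈ 2.6071 bits.
Huffman merges: 19/500+83/1000→121/1000; 47/500+121/1000→43/200; 29/200+41/250→309/1000; 201/1000+43/200→52/125; 11/40+309/1000→73/125; 52/125+73/125→1. L = 529/200 ≈ 2.6450.
Efficiency = H/L = 2.6071/2.6450 = 98.6%.

98.6%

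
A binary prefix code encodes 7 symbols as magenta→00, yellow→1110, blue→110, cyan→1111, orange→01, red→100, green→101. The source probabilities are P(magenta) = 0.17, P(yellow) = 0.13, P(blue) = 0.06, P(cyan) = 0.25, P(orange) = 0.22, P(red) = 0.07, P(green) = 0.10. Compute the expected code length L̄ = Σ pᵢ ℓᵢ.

2.99 bits/symbol

L̄ = Σ pᵢ·ℓᵢ = 0.17·2 + 0.13·4 + 0.06·3 + 0.25·4 + 0.22·2 + 0.07·3 + 0.10·3 = 2.99 bits/symbol.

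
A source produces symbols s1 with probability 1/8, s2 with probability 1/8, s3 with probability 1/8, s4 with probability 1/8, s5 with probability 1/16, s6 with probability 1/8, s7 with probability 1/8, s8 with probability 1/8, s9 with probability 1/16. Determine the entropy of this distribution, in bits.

Each probability is a power of 1/2, so log₂(1/p) is an integer.
H = Σ p·log₂(1/p) = 1/8·3 + 1/8·3 + 1/8·3 + 1/8·3 + 1/16·4 + 1/8·3 + 1/8·3 + 1/8·3 + 1/16·4 = 3.125 bits.

3.125 bits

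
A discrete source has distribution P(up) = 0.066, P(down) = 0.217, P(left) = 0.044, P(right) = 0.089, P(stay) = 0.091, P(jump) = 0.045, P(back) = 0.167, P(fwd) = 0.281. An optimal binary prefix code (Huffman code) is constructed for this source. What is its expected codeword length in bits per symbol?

Repeatedly combine the two least-probable nodes; the expected code length is the sum of the merged weights.
merge 11/250 + 9/200 → 89/1000
merge 33/500 + 89/1000 → 31/200
merge 89/1000 + 91/1000 → 9/50
merge 31/200 + 167/1000 → 161/500
merge 9/50 + 217/1000 → 397/1000
merge 281/1000 + 161/500 → 603/1000
merge 397/1000 + 603/1000 → 1
L = 89/1000 + 31/200 + 9/50 + 161/500 + 397/1000 + 603/1000 + 1 = 1373/500 = 2.746 bits/symbol.

2.746 bits/symbol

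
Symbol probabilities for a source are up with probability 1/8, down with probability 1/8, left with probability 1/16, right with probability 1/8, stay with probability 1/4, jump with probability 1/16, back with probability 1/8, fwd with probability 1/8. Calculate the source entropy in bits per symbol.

Each probability is a power of 1/2, so log₂(1/p) is an integer.
H = Σ p·log₂(1/p) = 1/8·3 + 1/8·3 + 1/16·4 + 1/8·3 + 1/4·2 + 1/16·4 + 1/8·3 + 1/8·3 = 2.875 bits.

2.875 bits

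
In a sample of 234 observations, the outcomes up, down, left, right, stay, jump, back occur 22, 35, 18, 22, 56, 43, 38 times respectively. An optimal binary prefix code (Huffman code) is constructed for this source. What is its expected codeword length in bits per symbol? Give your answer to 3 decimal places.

Probabilities are the counts divided by 234.
Repeatedly combine the two least-probable nodes; the expected code length is the sum of the merged weights.
merge 1/13 + 11/117 → 20/117
merge 11/117 + 35/234 → 19/78
merge 19/117 + 20/117 → 1/3
merge 43/234 + 28/117 → 11/26
merge 19/78 + 1/3 → 15/26
merge 11/26 + 15/26 → 1
L = 20/117 + 19/78 + 1/3 + 11/26 + 15/26 + 1 = 643/234 ≈ 2.748 bits/symbol.

2.748 bits/symbol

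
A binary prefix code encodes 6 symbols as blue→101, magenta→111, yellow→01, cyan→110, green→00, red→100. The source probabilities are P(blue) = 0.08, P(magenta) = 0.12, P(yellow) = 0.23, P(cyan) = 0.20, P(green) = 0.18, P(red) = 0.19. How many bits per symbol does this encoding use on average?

2.59 bits/symbol

L̄ = Σ pᵢ·ℓᵢ = 0.08·3 + 0.12·3 + 0.23·2 + 0.20·3 + 0.18·2 + 0.19·3 = 2.59 bits/symbol.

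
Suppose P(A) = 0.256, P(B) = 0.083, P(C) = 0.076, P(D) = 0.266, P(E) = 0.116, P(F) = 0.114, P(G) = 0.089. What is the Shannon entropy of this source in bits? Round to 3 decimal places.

H = −Σ pᵢ log₂ pᵢ.
−0.256·log₂(0.256) = 0.5032
−0.083·log₂(0.083) = 0.2980
−0.076·log₂(0.076) = 0.2826
−0.266·log₂(0.266) = 0.5082
−0.116·log₂(0.116) = 0.3605
−0.114·log₂(0.114) = 0.3571
−0.089·log₂(0.089) = 0.3106
Sum ≈ 2.6203 → 2.620 bits.

2.620 bits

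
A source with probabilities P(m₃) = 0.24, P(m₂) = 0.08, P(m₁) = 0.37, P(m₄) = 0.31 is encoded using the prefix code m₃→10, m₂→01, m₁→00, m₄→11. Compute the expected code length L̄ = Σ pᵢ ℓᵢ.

2 bits/symbol

L̄ = Σ pᵢ·ℓᵢ = 0.24·2 + 0.08·2 + 0.37·2 + 0.31·2 = 2 bits/symbol.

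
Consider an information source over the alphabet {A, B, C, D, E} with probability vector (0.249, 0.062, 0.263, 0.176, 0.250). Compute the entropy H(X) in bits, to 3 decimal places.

H = −Σ pᵢ log₂ pᵢ.
−0.249·log₂(0.249) = 0.4994
−0.062·log₂(0.062) = 0.2487
−0.263·log₂(0.263) = 0.5068
−0.176·log₂(0.176) = 0.4411
−0.250·log₂(0.250) = 0.5000
Sum ≈ 2.1960 → 2.196 bits.

2.196 bits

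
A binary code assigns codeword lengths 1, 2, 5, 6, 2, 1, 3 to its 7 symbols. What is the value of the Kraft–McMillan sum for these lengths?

1.671875

With common denominator 2^6 = 64: Σ 2^(−ℓᵢ) = 32/64 + 16/64 + 2/64 + 1/64 + 16/64 + 32/64 + 8/64 = 107/64 = 1.671875.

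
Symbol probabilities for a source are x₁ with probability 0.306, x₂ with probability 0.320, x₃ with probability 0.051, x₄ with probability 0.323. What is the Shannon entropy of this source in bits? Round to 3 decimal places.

1.794 bits

H = −Σ pᵢ log₂ pᵢ.
−0.306·log₂(0.306) = 0.5228
−0.320·log₂(0.320) = 0.5260
−0.051·log₂(0.051) = 0.2190
−0.323·log₂(0.323) = 0.5266
Sum ≈ 1.7944 → 1.794 bits.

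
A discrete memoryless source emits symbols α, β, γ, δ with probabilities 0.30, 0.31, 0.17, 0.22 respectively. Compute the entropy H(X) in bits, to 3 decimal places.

H = −Σ pᵢ log₂ pᵢ.
−0.30·log₂(0.30) = 0.5211
−0.31·log₂(0.31) = 0.5238
−0.17·log₂(0.17) = 0.4346
−0.22·log₂(0.22) = 0.4806
Sum ≈ 1.9600 → 1.960 bits.

1.960 bits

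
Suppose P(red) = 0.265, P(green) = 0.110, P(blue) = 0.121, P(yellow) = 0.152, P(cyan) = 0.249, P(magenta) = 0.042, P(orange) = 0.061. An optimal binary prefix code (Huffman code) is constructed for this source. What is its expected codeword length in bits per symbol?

2.589 bits/symbol

Repeatedly combine the two least-probable nodes; the expected code length is the sum of the merged weights.
merge 21/500 + 61/1000 → 103/1000
merge 103/1000 + 11/100 → 213/1000
merge 121/1000 + 19/125 → 273/1000
merge 213/1000 + 249/1000 → 231/500
merge 53/200 + 273/1000 → 269/500
merge 231/500 + 269/500 → 1
L = 103/1000 + 213/1000 + 273/1000 + 231/500 + 269/500 + 1 = 2589/1000 = 2.589 bits/symbol.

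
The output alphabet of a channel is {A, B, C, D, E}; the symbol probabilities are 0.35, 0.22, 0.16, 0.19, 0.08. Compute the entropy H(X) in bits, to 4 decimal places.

2.1804 bits

H = −Σ pᵢ log₂ pᵢ.
−0.35·log₂(0.35) = 0.5301
−0.22·log₂(0.22) = 0.4806
−0.16·log₂(0.16) = 0.4230
−0.19·log₂(0.19) = 0.4552
−0.08·log₂(0.08) = 0.2915
Sum ≈ 2.1804 → 2.1804 bits.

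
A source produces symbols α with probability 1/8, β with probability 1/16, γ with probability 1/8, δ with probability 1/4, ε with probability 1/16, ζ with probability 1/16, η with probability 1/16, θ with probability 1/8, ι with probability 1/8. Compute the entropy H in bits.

3 bits

Each probability is a power of 1/2, so log₂(1/p) is an integer.
H = Σ p·log₂(1/p) = 1/8·3 + 1/16·4 + 1/8·3 + 1/4·2 + 1/16·4 + 1/16·4 + 1/16·4 + 1/8·3 + 1/8·3 = 3 bits.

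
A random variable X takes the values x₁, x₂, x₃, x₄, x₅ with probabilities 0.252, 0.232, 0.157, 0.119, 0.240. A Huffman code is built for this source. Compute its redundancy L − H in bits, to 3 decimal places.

0.007 bits

Entropy H = −Σ p log₂ p ≈ 2.2691 bits.
Huffman merges: 119/1000+157/1000→69/250; 29/125+6/25→59/125; 63/250+69/250→66/125; 59/125+66/125→1. L = 569/250 ≈ 2.2760.
L − H = 2.2760 − 2.2691 = 0.007 bits.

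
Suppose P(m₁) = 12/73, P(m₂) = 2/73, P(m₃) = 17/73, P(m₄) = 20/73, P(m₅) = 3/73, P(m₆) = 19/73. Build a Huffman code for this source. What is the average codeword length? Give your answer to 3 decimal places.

2.301 bits/symbol

Repeatedly combine the two least-probable nodes; the expected code length is the sum of the merged weights.
merge 2/73 + 3/73 → 5/73
merge 5/73 + 12/73 → 17/73
merge 17/73 + 17/73 → 34/73
merge 19/73 + 20/73 → 39/73
merge 34/73 + 39/73 → 1
L = 5/73 + 17/73 + 34/73 + 39/73 + 1 = 168/73 ≈ 2.301 bits/symbol.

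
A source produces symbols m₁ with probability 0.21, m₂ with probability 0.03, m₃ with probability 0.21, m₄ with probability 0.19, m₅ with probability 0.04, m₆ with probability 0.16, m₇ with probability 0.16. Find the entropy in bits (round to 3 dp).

2.584 bits

H = −Σ pᵢ log₂ pᵢ.
−0.21·log₂(0.21) = 0.4728
−0.03·log₂(0.03) = 0.1518
−0.21·log₂(0.21) = 0.4728
−0.19·log₂(0.19) = 0.4552
−0.04·log₂(0.04) = 0.1858
−0.16·log₂(0.16) = 0.4230
−0.16·log₂(0.16) = 0.4230
Sum ≈ 2.5844 → 2.584 bits.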